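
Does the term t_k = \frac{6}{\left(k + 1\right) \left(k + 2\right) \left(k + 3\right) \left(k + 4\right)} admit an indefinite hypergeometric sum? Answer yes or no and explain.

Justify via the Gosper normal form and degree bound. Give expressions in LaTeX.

Step 1: r(k) = (k + 1)/(k + 5).
Normal form (A,B,C) = (k + 1, k + 5, 1).
Key eq: (k + 1)·f(k+1) = (k + 4)·f(k) + (1).
From deg A=1, deg B=1, deg C=0: d=3.
Coefficient equations give f(k) = k*(k**2 + 6*k + 11)/18.
Then R = B(k−1)f/C = k*(k + 4)*(k**2 + 6*k + 11)/18, so s_k = R(k)·t_k = k*(k**2 + 6*k + 11)/(3*(k + 1)*(k + 2)*(k + 3)).
Check: Δs_k = 6/(k**4 + 10*k**3 + 35*k**2 + 50*k + 24). ✓

Yes. s_k = \frac{k \left(k^{2} + 6 k + 11\right)}{3 \left(k + 1\right) \left(k + 2\right) \left(k + 3\right)}.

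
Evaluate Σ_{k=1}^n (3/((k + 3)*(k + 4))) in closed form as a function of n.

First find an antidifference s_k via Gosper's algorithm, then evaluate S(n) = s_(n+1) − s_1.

S(n) = 3*n/(4*(n + 4))

Ratio r(k) = (k + 3)/(k + 5).
A = k + 3, B = k + 5, C = 1.
f must satisfy (k + 3)·f(k+1) − (k + 4)·f(k) = 1.
Bound: deg f ≤ 1.
Solving with deg f ≤ 1: f(k) = k/3.
Get s_k = R·t_k = k/(k + 3) with R(k) = B(k−1)f(k)/C(k) = k*(k + 4)/3.
Δs = 3/(k**2 + 7*k + 12), as required.
Telescope: S(n) = s_(n+1) − s_(1) = (n + 1)/(n + 4) − (1/4) = 3*n/(4*(n + 4)).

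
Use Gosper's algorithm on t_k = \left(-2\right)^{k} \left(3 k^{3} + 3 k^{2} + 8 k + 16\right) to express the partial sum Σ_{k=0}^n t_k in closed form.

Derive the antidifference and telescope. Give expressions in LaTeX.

S(n) = 2 \left(-2\right)^{n} n^{3} + 4 \left(-2\right)^{n} n^{2} + 6 \left(-2\right)^{n} n + 12 \left(-2\right)^{n} + 4

Step 1: r(k) = 2*(-3*k**3 - 12*k**2 - 23*k - 30)/(3*k**3 + 3*k**2 + 8*k + 16).
Normal form (A,B,C) = (-2, 1, k**3 + k**2 + 8*k/3 + 16/3).
Solve (-2)·f(k+1) − (1)·f(k) = k**3 + k**2 + 8*k/3 + 16/3.
Degrees (0,0,3) ⇒ d ≤ 3.
Solving with deg f ≤ 3: f(k) = -(k + 1)*(k**2 - 2*k + 4)/3.
Certificate R = B(k−1)f/C = -(k + 1)*(k**2 - 2*k + 4)/(3*k**3 + 3*k**2 + 8*k + 16) gives s_k = (-2)**k*(-k**3 + k**2 - 2*k - 4).
Check: Δs_k = (-2)**k*(3*k**3 + 3*k**2 + 8*k + 16). ✓
Telescope: S(n) = s_(n+1) − s_(0) = 2*(-2)**n*(n**3 + 2*n**2 + 3*n + 6) − (-4) = 2*(-2)**n*n**3 + 4*(-2)**n*n**2 + 6*(-2)**n*n + 12*(-2)**n + 4.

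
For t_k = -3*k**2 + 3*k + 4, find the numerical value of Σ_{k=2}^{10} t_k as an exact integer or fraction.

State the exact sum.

Σ = -954

Compute t_(k+1)/t_k: get (3*k**2 + 3*k - 4)/(3*k**2 - 3*k - 4).
Gosper form: A/B · C(k+1)/C(k) with A=1, B=1, C=k**2 - k - 4/3.
Solve (1)·f(k+1) − (1)·f(k) = k**2 - k - 4/3.
deg f ≤ 3 (via 0,0,2).
Solving with deg f ≤ 3: f(k) = k*(k**2 - 3*k - 2)/3.
Then R = B(k−1)f/C = k*(k**2 - 3*k - 2)/(3*k**2 - 3*k - 4), so s_k = R(k)·t_k = k*(-k**2 + 3*k + 2).
Verify: -3*k**2 + 3*k + 4 matches t_k.
Evaluate s at k=11 and k=2: -946 and 8; difference -954.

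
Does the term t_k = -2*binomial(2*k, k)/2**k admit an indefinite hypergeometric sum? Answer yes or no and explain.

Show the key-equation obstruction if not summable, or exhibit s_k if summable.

Step 1: r(k) = (2*k + 1)/(k + 1).
Gosper form: A/B · C(k+1)/C(k) with A=2*k + 1, B=k + 1, C=1.
Solve (2*k + 1)·f(k+1) − (k)·f(k) = 1.
Degrees (1,1,0) ⇒ d ≤ -1.
Bound -1 < 0, so the key equation has no polynomial solution.

No — t_k has no hypergeometric antidifference.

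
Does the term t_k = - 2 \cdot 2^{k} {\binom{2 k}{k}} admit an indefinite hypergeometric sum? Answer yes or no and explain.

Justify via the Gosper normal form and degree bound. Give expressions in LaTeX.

The ratio is 4*(2*k + 1)/(k + 1).
Factor: A=8*k + 4; B=k + 1; C=1.
Need (8*k + 4)·f(k+1) − (k)·f(k) = 1.
From deg A=1, deg B=1, deg C=0: d=-1.
d = -1 < 0 ⇒ no nonzero polynomial f; not summable.

No — negative degree bound, so no certificate f.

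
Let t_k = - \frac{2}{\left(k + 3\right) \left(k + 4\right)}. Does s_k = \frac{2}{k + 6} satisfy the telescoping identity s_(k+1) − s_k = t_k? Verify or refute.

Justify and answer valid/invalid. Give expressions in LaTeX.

s_(k+1) = 2/(k + 7)
s_(k+1) − s_k = -2/((k + 6)*(k + 7))
(s_(k+1) − s_k) − t_k = 12*(k + 5)/(k**4 + 20*k**3 + 145*k**2 + 450*k + 504)

Invalid: residual \frac{12 \left(k + 5\right)}{k^{4} + 20 k^{3} + 145 k^{2} + 450 k + 504} ≠ 0.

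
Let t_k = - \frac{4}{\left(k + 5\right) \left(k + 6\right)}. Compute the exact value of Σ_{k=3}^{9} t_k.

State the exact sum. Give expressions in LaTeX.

Σ = -7/30

Compute t_(k+1)/t_k: get (k + 5)/(k + 7).
So A=k + 5 and B=k + 7, with C=1.
Solve (k + 5)·f(k+1) − (k + 6)·f(k) = 1.
Bound: deg f ≤ 1.
Coefficient equations give f(k) = k/5.
R(k) = B(k−1)·f(k)/C(k) = k*(k + 6)/5; s_k = R·t_k = -4*k/(5*k + 25).
Check: Δs_k = -4/(k**2 + 11*k + 30). ✓
Sum = s_(10) − s_(3); s_(10) = -8/15, s_(3) = -3/10 ⇒ -7/30.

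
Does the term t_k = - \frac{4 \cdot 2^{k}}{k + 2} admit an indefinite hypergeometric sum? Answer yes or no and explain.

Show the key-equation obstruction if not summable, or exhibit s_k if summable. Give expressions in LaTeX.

Step 1: r(k) = 2*(k + 2)/(k + 3).
Gosper form: A/B · C(k+1)/C(k) with A=2*k + 4, B=k + 3, C=1.
f must satisfy (2*k + 4)·f(k+1) − (k + 2)·f(k) = 1.
From deg A=1, deg B=1, deg C=0: d=-1.
d = -1 < 0 ⇒ no nonzero polynomial f; not summable.

No — t_k has no hypergeometric antidifference.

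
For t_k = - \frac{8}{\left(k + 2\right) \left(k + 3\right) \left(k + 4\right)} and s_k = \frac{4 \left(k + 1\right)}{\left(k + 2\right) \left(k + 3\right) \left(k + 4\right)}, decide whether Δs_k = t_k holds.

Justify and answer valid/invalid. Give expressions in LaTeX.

Invalid: residual \frac{36}{k^{4} + 14 k^{3} + 71 k^{2} + 154 k + 120} ≠ 0.

s_(k+1) = 4*(k + 2)/((k + 3)*(k + 4)*(k + 5))
s_(k+1) − s_k = 4*(-2*k - 1)/(k**4 + 14*k**3 + 71*k**2 + 154*k + 120)
(s_(k+1) − s_k) − t_k = 36/(k**4 + 14*k**3 + 71*k**2 + 154*k + 120)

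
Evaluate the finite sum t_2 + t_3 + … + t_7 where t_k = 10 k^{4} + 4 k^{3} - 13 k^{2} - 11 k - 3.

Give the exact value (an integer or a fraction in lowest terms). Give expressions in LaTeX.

The ratio is (10*k**4 + 44*k**3 + 59*k**2 + 15*k - 13)/(10*k**4 + 4*k**3 - 13*k**2 - 11*k - 3).
So A=1 and B=1, with C=k**4 + 2*k**3/5 - 13*k**2/10 - 11*k/10 - 3/10.
Set up (1)·f(k+1) − (1)·f(k) − (k**4 + 2*k**3/5 - 13*k**2/10 - 11*k/10 - 3/10) = 0.
Bound: deg f ≤ 5.
Coefficient equations give f(k) = k**2*(2*k**3 - 4*k**2 - 3*k + 2)/10.
Get s_k = R·t_k = k**2*(2*k**3 - 4*k**2 - 3*k + 2) with R(k) = B(k−1)f(k)/C(k) = k**2*(2*k**3 - 4*k**2 - 3*k + 2)/(10*k**4 + 4*k**3 - 13*k**2 - 11*k - 3).
Check: Δs_k = 10*k**4 + 4*k**3 - 13*k**2 - 11*k - 3. ✓
Σ_(k=2)^(7) t_k = s_(8) − s_(2) = 47744 − (-16) = 47760.

Σ = 47760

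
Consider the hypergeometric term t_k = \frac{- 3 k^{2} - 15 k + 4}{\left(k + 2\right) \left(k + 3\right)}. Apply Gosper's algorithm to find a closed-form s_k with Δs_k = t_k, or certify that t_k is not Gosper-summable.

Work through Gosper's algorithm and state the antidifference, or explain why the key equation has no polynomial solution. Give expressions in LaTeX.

s_k = \frac{k \left(5 - 3 k\right)}{k + 2}

Step 1: r(k) = (k + 2)*(15*k + 3*(k + 1)**2 + 11)/((k + 4)*(3*k**2 + 15*k - 4)).
Gosper form: A/B · C(k+1)/C(k) with A=k + 2, B=k + 4, C=k**2 + 5*k - 4/3.
f must satisfy (k + 2)·f(k+1) − (k + 3)·f(k) = k**2 + 5*k - 4/3.
From deg A=1, deg B=1, deg C=2: d=2.
Solve for f: f(k) = k*(3*k - 5)/3 (degree 2 ≤ 2).
R(k) = B(k−1)·f(k)/C(k) = k*(k + 3)*(3*k - 5)/(3*k**2 + 15*k - 4); s_k = R·t_k = k*(5 - 3*k)/(k + 2).
Check: Δs_k = (-3*k**2 - 15*k + 4)/(k**2 + 5*k + 6). ✓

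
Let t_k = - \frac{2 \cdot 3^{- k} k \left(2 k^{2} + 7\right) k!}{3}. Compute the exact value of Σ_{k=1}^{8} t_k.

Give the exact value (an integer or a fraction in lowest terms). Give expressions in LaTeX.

Σ = -1459994/243

t_(k+1)/t_k = (k + 1)**2*(2*(k + 1)**2 + 7)/(3*k*(2*k**2 + 7)).
Factor: A=k/3 + 1/3; B=1; C=k**3 + 7*k/2.
Set up (k/3 + 1/3)·f(k+1) − (1)·f(k) − (k**3 + 7*k/2) = 0.
d = 2 from the (1,0,3) case.
Coefficient equations give f(k) = 3*(2*k**2 + 1)/2.
So s_k = (B(k−1)f/C)·t_k = (3*(2*k**2 + 1)/(k*(2*k**2 + 7)))·t_k = -2*(2*k**2 + 1)*factorial(k)/3**k.
Verify: -2*k*(2*k**2 + 7)*factorial(k)/(3*3**k) matches t_k.
Telescoping: Σ = s_(9) − s_(1) = -1460480/243 − (-2) = -1459994/243.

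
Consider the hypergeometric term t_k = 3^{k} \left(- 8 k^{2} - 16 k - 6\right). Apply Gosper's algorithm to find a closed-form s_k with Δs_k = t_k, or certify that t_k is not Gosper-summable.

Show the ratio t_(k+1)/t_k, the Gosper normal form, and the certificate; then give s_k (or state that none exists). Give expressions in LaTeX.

Ratio r(k) = 3*(2*k + 5)/(2*k + 1).
Normal form (A,B,C) = (3, 1, k**2 + 2*k + 3/4).
Key eq: (3)·f(k+1) = (1)·f(k) + (k**2 + 2*k + 3/4).
Degrees (0,0,2) ⇒ d ≤ 2.
Solving with deg f ≤ 2: f(k) = (4*k**2 - 4*k + 3)/8.
Get s_k = R·t_k = 3**k*(-4*k**2 + 4*k - 3) with R(k) = B(k−1)f(k)/C(k) = (4*k**2 - 4*k + 3)/(2*(2*k + 1)*(2*k + 3)).
s_(k+1) − s_k = 3**k*(-8*k**2 - 16*k - 6) = t_k.

s_k = 3^{k} \left(- 4 k^{2} + 4 k - 3\right)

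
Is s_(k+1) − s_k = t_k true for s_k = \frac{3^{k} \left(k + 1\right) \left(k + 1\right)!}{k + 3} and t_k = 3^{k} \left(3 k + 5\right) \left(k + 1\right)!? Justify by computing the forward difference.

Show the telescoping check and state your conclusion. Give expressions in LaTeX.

s_(k+1) = 3**(k + 1)*(k + 2)*factorial(k + 2)/(k + 4)
s_(k+1) − s_k = 3**k*(3*k**3 + 20*k**2 + 43*k + 32)*factorial(k + 1)/((k + 3)*(k + 4))
(s_(k+1) − s_k) − t_k = -2*3**k*(3*k**2 + 14*k + 14)*factorial(k + 1)/((k + 3)*(k + 4))

Invalid: residual - \frac{2 \cdot 3^{k} \left(3 k^{2} + 14 k + 14\right) \left(k + 1\right)!}{\left(k + 3\right) \left(k + 4\right)} ≠ 0.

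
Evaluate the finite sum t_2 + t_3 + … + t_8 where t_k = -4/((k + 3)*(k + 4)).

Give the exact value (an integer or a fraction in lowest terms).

t_(k+1)/t_k = (k + 3)/(k + 5).
So A=k + 3 and B=k + 5, with C=1.
Solve (k + 3)·f(k+1) − (k + 4)·f(k) = 1.
deg f ≤ 1 (via 1,1,0).
A polynomial solution: f(k) = k/3.
Certificate R = B(k−1)f/C = k*(k + 4)/3 gives s_k = -4*k/(3*k + 9).
Verify: -4/(k**2 + 7*k + 12) matches t_k.
Σ_(k=2)^(8) t_k = s_(9) − s_(2) = -1 − (-8/15) = -7/15.

Σ = -7/15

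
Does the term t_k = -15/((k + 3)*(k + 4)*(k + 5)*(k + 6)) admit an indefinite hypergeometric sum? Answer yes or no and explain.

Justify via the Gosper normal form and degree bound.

t_(k+1)/t_k = (k + 3)/(k + 7).
A = k + 3, B = k + 7, C = 1.
Need (k + 3)·f(k+1) − (k + 6)·f(k) = 1.
Degrees (1,1,0) ⇒ d ≤ 3.
Solve for f: f(k) = k*(k**2 + 12*k + 47)/180 (degree 3 ≤ 3).
R(k) = B(k−1)·f(k)/C(k) = k*(k + 6)*(k**2 + 12*k + 47)/180; s_k = R·t_k = k*(-k**2 - 12*k - 47)/(12*(k + 3)*(k + 4)*(k + 5)).
Check: Δs_k = -15/(k**4 + 18*k**3 + 119*k**2 + 342*k + 360). ✓

Yes. s_k = k*(-k**2 - 12*k - 47)/(12*(k + 3)*(k + 4)*(k + 5)).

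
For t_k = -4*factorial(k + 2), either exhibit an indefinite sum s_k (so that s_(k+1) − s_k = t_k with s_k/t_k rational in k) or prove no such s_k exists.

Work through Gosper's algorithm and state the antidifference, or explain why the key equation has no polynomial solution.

Compute t_(k+1)/t_k: get k + 3.
Factor: A=k + 3; B=1; C=1.
f must satisfy (k + 3)·f(k+1) − (1)·f(k) = 1.
deg f ≤ -1 (via 1,0,0).
d = -1 < 0 ⇒ no nonzero polynomial f; not summable.

none (Gosper's algorithm certifies no s_k)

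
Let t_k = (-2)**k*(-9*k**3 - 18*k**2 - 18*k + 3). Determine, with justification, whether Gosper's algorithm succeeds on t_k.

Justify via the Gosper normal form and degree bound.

Yes. s_k = 3*(-2)**k*(k**3 - 1).

t_(k+1)/t_k = 2*(-3*k**3 - 15*k**2 - 27*k - 14)/(3*k**3 + 6*k**2 + 6*k - 1).
So A=-2 and B=1, with C=k**3 + 2*k**2 + 2*k - 1/3.
Key eq: (-2)·f(k+1) = (1)·f(k) + (k**3 + 2*k**2 + 2*k - 1/3).
d = 3 from the (0,0,3) case.
A polynomial solution: f(k) = -(k - 1)*(k**2 + k + 1)/3.
Get s_k = R·t_k = 3*(-2)**k*(k**3 - 1) with R(k) = B(k−1)f(k)/C(k) = -(k - 1)*(k**2 + k + 1)/(3*k**3 + 6*k**2 + 6*k - 1).
Δs = 3*(-2)**k*(-k**3 - 2*(k + 1)**3 + 3), as required.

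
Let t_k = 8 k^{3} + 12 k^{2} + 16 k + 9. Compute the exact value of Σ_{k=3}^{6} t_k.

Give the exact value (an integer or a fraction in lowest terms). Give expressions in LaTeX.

Σ = 4812

Compute t_(k+1)/t_k: get (8*k**3 + 36*k**2 + 64*k + 45)/(8*k**3 + 12*k**2 + 16*k + 9).
Take A(k)=1, B(k)=1, C(k)=k**3 + 3*k**2/2 + 2*k + 9/8.
Key eq: (1)·f(k+1) = (1)·f(k) + (k**3 + 3*k**2/2 + 2*k + 9/8).
Bound: deg f ≤ 4.
Solving with deg f ≤ 4: f(k) = k*(2*k**3 + 4*k + 3)/8.
Then R = B(k−1)f/C = k*(2*k**3 + 4*k + 3)/(8*k**3 + 12*k**2 + 16*k + 9), so s_k = R(k)·t_k = k*(2*k**3 + 4*k + 3).
Check: Δs_k = 8*k**3 + 12*k**2 + 16*k + 9. ✓
Evaluate s at k=7 and k=3: 5019 and 207; difference 4812.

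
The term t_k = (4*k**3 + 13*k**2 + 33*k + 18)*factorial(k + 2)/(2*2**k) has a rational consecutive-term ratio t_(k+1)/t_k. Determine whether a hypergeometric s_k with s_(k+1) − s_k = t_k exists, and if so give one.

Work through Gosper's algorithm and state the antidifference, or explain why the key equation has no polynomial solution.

s_k = (4*k**2 + k + 3)*factorial(k + 2)/2**k

Step 1: r(k) = (4*k**4 + 37*k**3 + 146*k**2 + 281*k + 204)/(2*(4*k**3 + 13*k**2 + 33*k + 18)).
A = k/2 + 3/2, B = 1, C = k**3 + 13*k**2/4 + 33*k/4 + 9/2.
Key eq: (k/2 + 3/2)·f(k+1) = (1)·f(k) + (k**3 + 13*k**2/4 + 33*k/4 + 9/2).
d = 2 from the (1,0,3) case.
Match coefficients ⇒ f(k) = (4*k**2 + k + 3)/2.
Certificate R = B(k−1)f/C = 2*(4*k**2 + k + 3)/(4*k**3 + 13*k**2 + 33*k + 18) gives s_k = (4*k**2 + k + 3)*factorial(k + 2)/2**k.
Verify: (4*k**3 + 13*k**2 + 33*k + 18)*factorial(k + 2)/(2*2**k) matches t_k.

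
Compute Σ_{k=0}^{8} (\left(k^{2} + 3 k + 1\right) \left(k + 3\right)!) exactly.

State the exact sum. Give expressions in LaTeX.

Σ = 3832012806

Ratio r(k) = (k + 4)*(3*k + (k + 1)**2 + 4)/(k**2 + 3*k + 1).
Normal form (A,B,C) = (k + 4, 1, k**2 + 3*k + 1).
Need (k + 4)·f(k+1) − (1)·f(k) = k**2 + 3*k + 1.
Bound: deg f ≤ 1.
Match coefficients ⇒ f(k) = k - 1.
Certificate R = B(k−1)f/C = (k - 1)/(k**2 + 3*k + 1) gives s_k = (k - 1)*factorial(k + 3).
s_(k+1) − s_k = (k**2 + 3*k + 1)*factorial(k + 3) = t_k.
Telescoping: Σ = s_(9) − s_(0) = 3832012800 − (-6) = 3832012806.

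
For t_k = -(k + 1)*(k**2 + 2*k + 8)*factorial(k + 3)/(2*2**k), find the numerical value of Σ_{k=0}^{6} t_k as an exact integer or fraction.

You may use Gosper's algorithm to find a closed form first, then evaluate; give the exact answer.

Compute t_(k+1)/t_k: get (k + 2)*(k + 4)*(2*k + (k + 1)**2 + 10)/(2*(k + 1)*(k**2 + 2*k + 8)).
So A=k/2 + 2 and B=1, with C=k**3 + 3*k**2 + 10*k + 8.
Key eq: (k/2 + 2)·f(k+1) = (1)·f(k) + (k**3 + 3*k**2 + 10*k + 8).
Bound: deg f ≤ 2.
Solve for f: f(k) = 2*(k**2 - k + 4) (degree 2 ≤ 2).
Get s_k = R·t_k = -(k**2 - k + 4)*factorial(k + 3)/2**k with R(k) = B(k−1)f(k)/C(k) = 2*(k**2 - k + 4)/((k + 1)*(k**2 + 2*k + 8)).
s_(k+1) − s_k = -(k + 1)*(k**2 + 2*k + 8)*factorial(k + 3)/(2*2**k) = t_k.
Sum = s_(7) − s_(0); s_(7) = -1304100, s_(0) = -24 ⇒ -1304076.

Σ = -1304076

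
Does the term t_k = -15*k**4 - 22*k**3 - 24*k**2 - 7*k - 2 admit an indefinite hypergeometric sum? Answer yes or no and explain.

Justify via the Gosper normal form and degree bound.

Ratio r(k) = (15*k**4 + 82*k**3 + 180*k**2 + 181*k + 70)/(15*k**4 + 22*k**3 + 24*k**2 + 7*k + 2).
Normal form (A,B,C) = (1, 1, k**4 + 22*k**3/15 + 8*k**2/5 + 7*k/15 + 2/15).
f must satisfy (1)·f(k+1) − (1)·f(k) = k**4 + 22*k**3/15 + 8*k**2/5 + 7*k/15 + 2/15.
From deg A=0, deg B=0, deg C=4: d=5.
Solving with deg f ≤ 5: f(k) = k*(3*k**4 - 2*k**3 + 2*k**2 - 3*k + 2)/15.
So s_k = (B(k−1)f/C)·t_k = (k*(3*k**4 - 2*k**3 + 2*k**2 - 3*k + 2)/(15*k**4 + 22*k**3 + 24*k**2 + 7*k + 2))·t_k = k*(-3*k**4 + 2*k**3 - 2*k**2 + 3*k - 2).
Check: Δs_k = -15*k**4 - 22*k**3 - 24*k**2 - 7*k - 2. ✓

Yes. s_k = k*(-3*k**4 + 2*k**3 - 2*k**2 + 3*k - 2).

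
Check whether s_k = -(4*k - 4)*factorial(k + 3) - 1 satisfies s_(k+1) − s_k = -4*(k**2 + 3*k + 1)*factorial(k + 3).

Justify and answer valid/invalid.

s_(k+1) = -4*k*factorial(k + 4) - 1
s_(k+1) − s_k = -4*(k**2 + 3*k + 1)*factorial(k + 3)
(s_(k+1) − s_k) − t_k = 0

Valid: the claim telescopes to t_k.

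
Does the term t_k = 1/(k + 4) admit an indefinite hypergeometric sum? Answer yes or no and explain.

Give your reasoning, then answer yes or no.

Step 1: r(k) = (k + 4)/(k + 5).
Gosper form: A/B · C(k+1)/C(k) with A=k + 4, B=k + 5, C=1.
Key eq: (k + 4)·f(k+1) = (k + 4)·f(k) + (1).
deg f ≤ 0 (via 1,1,0).
Put f(k) = c0: A·f(k+1) − B(k−1)·f(k) − C = -1; need -1 = 0 — inconsistent ⇒ no f, not summable.

No. Not Gosper-summable.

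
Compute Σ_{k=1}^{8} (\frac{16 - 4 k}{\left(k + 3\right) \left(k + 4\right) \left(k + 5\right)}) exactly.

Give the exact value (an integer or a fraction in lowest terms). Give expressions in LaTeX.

The ratio is (k - 3)*(k + 3)/((k - 4)*(k + 6)).
Take A(k)=k + 3, B(k)=k + 6, C(k)=k - 4.
f must satisfy (k + 3)·f(k+1) − (k + 5)·f(k) = k - 4.
deg f ≤ 2 (via 1,1,1).
Match coefficients ⇒ f(k) = -k*(k + 31)/24.
R(k) = B(k−1)·f(k)/C(k) = -k*(k + 5)*(k + 31)/(24*(k - 4)); s_k = R·t_k = k*(k + 31)/(6*(k + 3)*(k + 4)).
Verify: 4*(4 - k)/(k**3 + 12*k**2 + 47*k + 60) matches t_k.
Telescoping: Σ = s_(9) − s_(1) = 5/13 − (4/15) = 23/195.

Σ = 23/195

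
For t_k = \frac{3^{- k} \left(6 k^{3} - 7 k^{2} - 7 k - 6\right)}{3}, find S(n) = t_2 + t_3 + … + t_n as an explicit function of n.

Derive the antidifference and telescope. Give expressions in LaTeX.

S(n) = 3^{- n - 2} \left(32 \cdot 3^{n} - 9 n^{3} - 30 n^{2} - 39 n - 18\right)

t_(k+1)/t_k = (6*k**3 + 11*k**2 - 3*k - 14)/(3*(6*k**3 - 7*k**2 - 7*k - 6)).
So A=1/3 and B=1, with C=k**3 - 7*k**2/6 - 7*k/6 - 1.
Need (1/3)·f(k+1) − (1)·f(k) = k**3 - 7*k**2/6 - 7*k/6 - 1.
From deg A=0, deg B=0, deg C=3: d=3.
Coefficient equations give f(k) = -k*(3*k**2 + k + 2)/2.
So s_k = (B(k−1)f/C)·t_k = (-3*k*(3*k**2 + k + 2)/((k - 2)*(6*k**2 + 5*k + 3)))·t_k = k*(-3*k**2 - k - 2)/3**k.
Δs = (6*k**3 - 7*k**2 - 7*k - 6)/(3*3**k), as required.
Evaluate: s_(n+1) = 3**(-n - 1)*(-3*n**3 - 10*n**2 - 13*n - 6); subtract s_(2) = -32/9 ⇒ S(n) = 3**(-n - 2)*(32*3**n - 9*n**3 - 30*n**2 - 39*n - 18).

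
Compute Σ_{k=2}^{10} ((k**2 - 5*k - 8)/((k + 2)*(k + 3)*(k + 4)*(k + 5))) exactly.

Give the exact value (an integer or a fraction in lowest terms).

Σ = -7/260

Ratio r(k) = (k**3 - k**2 - 18*k - 24)/(k**3 + k**2 - 38*k - 48).
A = k + 2, B = k + 6, C = k**2 - 5*k - 8.
Solve (k + 2)·f(k+1) − (k + 5)·f(k) = k**2 - 5*k - 8.
deg f ≤ 3 (via 1,1,2).
Solving with deg f ≤ 3: f(k) = -k*(k**2 + 21*k + 26)/12.
So s_k = (B(k−1)f/C)·t_k = (-k*(k + 5)*(k**2 + 21*k + 26)/(12*(k**2 - 5*k - 8)))·t_k = k*(-k**2 - 21*k - 26)/(12*(k + 2)*(k + 3)*(k + 4)).
s_(k+1) − s_k = (k**2 - 5*k - 8)/(k**4 + 14*k**3 + 71*k**2 + 154*k + 120) = t_k.
Σ_(k=2)^(10) t_k = s_(11) − s_(2) = -33/260 − (-1/10) = -7/260.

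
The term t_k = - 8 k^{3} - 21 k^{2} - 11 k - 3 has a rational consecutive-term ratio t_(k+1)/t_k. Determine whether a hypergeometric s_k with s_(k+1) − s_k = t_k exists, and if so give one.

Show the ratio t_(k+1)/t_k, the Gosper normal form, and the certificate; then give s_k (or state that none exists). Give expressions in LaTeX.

Ratio r(k) = (8*k**3 + 45*k**2 + 77*k + 43)/(8*k**3 + 21*k**2 + 11*k + 3).
Take A(k)=1, B(k)=1, C(k)=k**3 + 21*k**2/8 + 11*k/8 + 3/8.
Set up (1)·f(k+1) − (1)·f(k) − (k**3 + 21*k**2/8 + 11*k/8 + 3/8) = 0.
deg f ≤ 4 (via 0,0,3).
Solve for f: f(k) = k*(2*k**3 + 3*k**2 - 3*k + 1)/8 (degree 4 ≤ 4).
R(k) = B(k−1)·f(k)/C(k) = k*(2*k**3 + 3*k**2 - 3*k + 1)/(8*k**3 + 21*k**2 + 11*k + 3); s_k = R·t_k = k*(-2*k**3 - 3*k**2 + 3*k - 1).
s_(k+1) − s_k = -8*k**3 - 21*k**2 - 11*k - 3 = t_k.

s_k = k \left(- 2 k^{3} - 3 k^{2} + 3 k - 1\right)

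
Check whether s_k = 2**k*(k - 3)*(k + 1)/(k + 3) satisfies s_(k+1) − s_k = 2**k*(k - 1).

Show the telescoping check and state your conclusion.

s_(k+1) = 2**(k + 1)*(k**2 - 4)/(k + 4)
s_(k+1) − s_k = 2**k*(k**3 + 4*k**2 + 3*k - 12)/(k**2 + 7*k + 12)
(s_(k+1) − s_k) − t_k = 2**(k + 1)*k*(-k - 1)/(k**2 + 7*k + 12)

Invalid: residual 2**(k + 1)*k*(-k - 1)/(k**2 + 7*k + 12) ≠ 0.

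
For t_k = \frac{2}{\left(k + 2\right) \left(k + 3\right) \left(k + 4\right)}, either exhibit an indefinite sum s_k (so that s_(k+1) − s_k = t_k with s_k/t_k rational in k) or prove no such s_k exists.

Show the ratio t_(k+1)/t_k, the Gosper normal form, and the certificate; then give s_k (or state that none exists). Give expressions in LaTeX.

s_k = \frac{k \left(k + 5\right)}{6 \left(k + 2\right) \left(k + 3\right)}

The ratio is (k + 2)/(k + 5).
A = k + 2, B = k + 5, C = 1.
Need (k + 2)·f(k+1) − (k + 4)·f(k) = 1.
d = 2 from the (1,1,0) case.
A polynomial solution: f(k) = k*(k + 5)/12.
Certificate R = B(k−1)f/C = k*(k + 4)*(k + 5)/12 gives s_k = k*(k + 5)/(6*(k + 2)*(k + 3)).
s_(k+1) − s_k = 2/(k**3 + 9*k**2 + 26*k + 24) = t_k.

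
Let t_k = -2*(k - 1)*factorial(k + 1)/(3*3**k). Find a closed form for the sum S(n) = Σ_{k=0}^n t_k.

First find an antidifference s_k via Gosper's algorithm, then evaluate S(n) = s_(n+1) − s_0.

S(n) = 2 - 2*factorial(n + 2)/(3*3**n)

Ratio r(k) = k*(k + 2)/(3*(k - 1)).
Normal form (A,B,C) = (k/3 + 2/3, 1, k - 1).
Solve (k/3 + 2/3)·f(k+1) − (1)·f(k) = k - 1.
d = 0 from the (1,0,1) case.
Coefficient equations give f(k) = 3.
R(k) = B(k−1)·f(k)/C(k) = 3/(k - 1); s_k = R·t_k = -2*factorial(k + 1)/3**k.
Δs = -2*(k - 1)*factorial(k + 1)/(3*3**k), as required.
Σ_(k=0)^n t_k = s_(n+1) − s_(0) = (-2*3**(-n - 1)*factorial(n + 2)) − (-2), i.e. 2 - 2*factorial(n + 2)/(3*3**n).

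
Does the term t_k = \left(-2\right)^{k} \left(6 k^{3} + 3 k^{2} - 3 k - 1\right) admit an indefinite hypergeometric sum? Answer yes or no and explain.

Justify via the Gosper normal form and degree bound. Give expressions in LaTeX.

Yes. s_k = \left(-2\right)^{k} \left(- 2 k^{3} + 3 k^{2} + k - 1\right).

Ratio r(k) = 2*(-6*k**3 - 21*k**2 - 21*k - 5)/(6*k**3 + 3*k**2 - 3*k - 1).
Gosper form: A/B · C(k+1)/C(k) with A=-2, B=1, C=k**3 + k**2/2 - k/2 - 1/6.
Need (-2)·f(k+1) − (1)·f(k) = k**3 + k**2/2 - k/2 - 1/6.
Bound: deg f ≤ 3.
Solve for f: f(k) = -(2*k - 1)*(k**2 - k - 1)/6 (degree 3 ≤ 3).
Then R = B(k−1)f/C = -(2*k - 1)*(k**2 - k - 1)/(6*k**3 + 3*k**2 - 3*k - 1), so s_k = R(k)·t_k = (-2)**k*(-2*k**3 + 3*k**2 + k - 1).
s_(k+1) − s_k = (-2)**k*(6*k**3 + 3*k**2 - 3*k - 1) = t_k.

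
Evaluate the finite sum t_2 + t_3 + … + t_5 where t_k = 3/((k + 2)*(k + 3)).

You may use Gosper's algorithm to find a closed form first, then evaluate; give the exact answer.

Σ = 3/8

r(k) = (k + 2)/(k + 4) after simplifying.
A = k + 2, B = k + 4, C = 1.
f must satisfy (k + 2)·f(k+1) − (k + 3)·f(k) = 1.
deg f ≤ 1 (via 1,1,0).
A polynomial solution: f(k) = k/2.
R(k) = B(k−1)·f(k)/C(k) = k*(k + 3)/2; s_k = R·t_k = 3*k/(2*(k + 2)).
Check: Δs_k = 3/(k**2 + 5*k + 6). ✓
Σ_(k=2)^(5) t_k = s_(6) − s_(2) = 9/8 − (3/4) = 3/8.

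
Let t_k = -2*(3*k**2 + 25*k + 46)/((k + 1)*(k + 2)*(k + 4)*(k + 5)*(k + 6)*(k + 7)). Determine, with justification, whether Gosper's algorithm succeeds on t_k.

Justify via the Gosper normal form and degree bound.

Yes. s_k = k*(-k**2 - 11*k - 34)/(12*(k**3 + 11*k**2 + 34*k + 24)).

The ratio is (k + 1)*(k + 4)*(25*k + 3*(k + 1)**2 + 71)/((k + 3)*(k + 8)*(3*k**2 + 25*k + 46)).
Take A(k)=k + 1, B(k)=k + 8, C(k)=k**3 + 34*k**2/3 + 121*k/3 + 46.
f must satisfy (k + 1)·f(k+1) − (k + 7)·f(k) = k**3 + 34*k**2/3 + 121*k/3 + 46.
deg f ≤ 6 (via 1,1,3).
Match coefficients ⇒ f(k) = k*(k + 2)*(k + 3)*(k + 5)*(k**2 + 11*k + 34)/72.
R(k) = B(k−1)·f(k)/C(k) = k*(k + 2)*(k + 5)*(k + 7)*(k**2 + 11*k + 34)/(24*(3*k**2 + 25*k + 46)); s_k = R·t_k = k*(-k**2 - 11*k - 34)/(12*(k**3 + 11*k**2 + 34*k + 24)).
s_(k+1) − s_k = 2*(-3*k**2 - 25*k - 46)/(k**6 + 25*k**5 + 247*k**4 + 1219*k**3 + 3112*k**2 + 3796*k + 1680) = t_k.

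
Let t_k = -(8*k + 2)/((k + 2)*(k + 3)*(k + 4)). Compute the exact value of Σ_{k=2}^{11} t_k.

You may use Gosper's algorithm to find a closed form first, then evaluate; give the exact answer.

t_(k+1)/t_k = (k + 2)*(4*k + 5)/((k + 5)*(4*k + 1)).
So A=k + 2 and B=k + 5, with C=k + 1/4.
Set up (k + 2)·f(k+1) − (k + 4)·f(k) − (k + 1/4) = 0.
d = 2 from the (1,1,1) case.
Solving with deg f ≤ 2: f(k) = k*(3*k - 1)/16.
R(k) = B(k−1)·f(k)/C(k) = k*(k + 4)*(3*k - 1)/(4*(4*k + 1)); s_k = R·t_k = -k*(3*k - 1)/(2*(k + 2)*(k + 3)).
Δs = 2*(-4*k - 1)/(k**3 + 9*k**2 + 26*k + 24), as required.
Telescoping: Σ = s_(12) − s_(2) = -1 − (-1/4) = -3/4.

Σ = -3/4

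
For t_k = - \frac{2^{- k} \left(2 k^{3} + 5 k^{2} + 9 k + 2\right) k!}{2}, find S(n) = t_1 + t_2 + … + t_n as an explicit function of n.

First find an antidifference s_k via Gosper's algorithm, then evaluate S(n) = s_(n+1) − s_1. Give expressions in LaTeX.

S(n) = 2^{- n - 1} \left(2^{n + 3} - 2 n^{3} n! - 9 n^{2} n! - 15 n n! - 8 n!\right)

Step 1: r(k) = (2*k**4 + 13*k**3 + 36*k**2 + 43*k + 18)/(2*(2*k**3 + 5*k**2 + 9*k + 2)).
Normal form (A,B,C) = (k/2 + 1/2, 1, k**3 + 5*k**2/2 + 9*k/2 + 1).
Need (k/2 + 1/2)·f(k+1) − (1)·f(k) = k**3 + 5*k**2/2 + 9*k/2 + 1.
d = 2 from the (1,0,3) case.
A polynomial solution: f(k) = 2*k**2 + 3*k + 3.
Then R = B(k−1)f/C = 2*(2*k**2 + 3*k + 3)/(2*k**3 + 5*k**2 + 9*k + 2), so s_k = R(k)·t_k = -(2*k**2 + 3*k + 3)*factorial(k)/2**k.
Δs = -(2*k**3 + 5*k**2 + 9*k + 2)*factorial(k)/(2*2**k), as required.
Telescope: S(n) = s_(n+1) − s_(1) = -2**(-n - 1)*(2*n**2 + 7*n + 8)*factorial(n + 1) − (-4) = 2**(-n - 1)*(2**(n + 3) - 2*n**3*factorial(n) - 9*n**2*factorial(n) - 15*n*factorial(n) - 8*factorial(n)).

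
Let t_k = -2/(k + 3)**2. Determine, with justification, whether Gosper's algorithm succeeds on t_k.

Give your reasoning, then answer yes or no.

Step 1: r(k) = (k + 3)**2/(k + 4)**2.
Normal form (A,B,C) = (k**2 + 6*k + 9, k**2 + 8*k + 16, 1).
Solve (k**2 + 6*k + 9)·f(k+1) − (k**2 + 6*k + 9)·f(k) = 1.
d = 0 from the (2,2,0) case.
Generic f = c0 gives residual -1; -1 = 0 cannot hold, so t_k is not Gosper-summable.

No; the coefficient equations for f are inconsistent.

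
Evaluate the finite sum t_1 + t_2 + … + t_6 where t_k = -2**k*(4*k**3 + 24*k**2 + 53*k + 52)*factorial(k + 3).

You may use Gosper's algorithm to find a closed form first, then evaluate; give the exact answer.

The ratio is 2*(4*k**4 + 52*k**3 + 257*k**2 + 585*k + 532)/(4*k**3 + 24*k**2 + 53*k + 52).
So A=2*k + 8 and B=1, with C=k**3 + 6*k**2 + 53*k/4 + 13.
Solve (2*k + 8)·f(k+1) − (1)·f(k) = k**3 + 6*k**2 + 53*k/4 + 13.
deg f ≤ 2 (via 1,0,3).
Coefficient equations give f(k) = (2*k**2 + k + 4)/4.
So s_k = (B(k−1)f/C)·t_k = ((2*k**2 + k + 4)/(4*k**3 + 24*k**2 + 53*k + 52))·t_k = -2**k*(2*k**2 + k + 4)*factorial(k + 3).
Δs = -2**k*(4*k**3 + 24*k**2 + 53*k + 52)*factorial(k + 3), as required.
Evaluate s at k=7 and k=1: -50629017600 and -336; difference -50629017264.

Σ = -50629017264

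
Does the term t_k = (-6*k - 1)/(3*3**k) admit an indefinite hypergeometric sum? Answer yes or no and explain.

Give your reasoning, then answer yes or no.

Ratio r(k) = (6*k + 7)/(3*(6*k + 1)).
Normal form (A,B,C) = (1/3, 1, k + 1/6).
f must satisfy (1/3)·f(k+1) − (1)·f(k) = k + 1/6.
Bound: deg f ≤ 1.
Match coefficients ⇒ f(k) = -(3*k + 2)/2.
Then R = B(k−1)f/C = -3*(3*k + 2)/(6*k + 1), so s_k = R(k)·t_k = (3*k + 2)/3**k.
s_(k+1) − s_k = (-6*k - 1)/(3*3**k) = t_k.

Yes. s_k = (3*k + 2)/3**k.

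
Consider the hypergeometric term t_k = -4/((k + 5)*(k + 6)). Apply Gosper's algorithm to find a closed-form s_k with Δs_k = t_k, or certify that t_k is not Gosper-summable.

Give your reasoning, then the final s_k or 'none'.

s_k = -4*k/(5*k + 25)

t_(k+1)/t_k = (k + 5)/(k + 7).
Factor: A=k + 5; B=k + 7; C=1.
Need (k + 5)·f(k+1) − (k + 6)·f(k) = 1.
Degrees (1,1,0) ⇒ d ≤ 1.
Solve for f: f(k) = k/5 (degree 1 ≤ 1).
Get s_k = R·t_k = -4*k/(5*k + 25) with R(k) = B(k−1)f(k)/C(k) = k*(k + 6)/5.
Verify: -4/(k**2 + 11*k + 30) matches t_k.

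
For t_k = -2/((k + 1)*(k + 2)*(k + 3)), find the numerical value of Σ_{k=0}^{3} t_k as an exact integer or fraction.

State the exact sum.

Σ = -7/15

Ratio r(k) = (k + 1)/(k + 4).
Normal form (A,B,C) = (k + 1, k + 4, 1).
Set up (k + 1)·f(k+1) − (k + 3)·f(k) − (1) = 0.
Bound: deg f ≤ 2.
Solve for f: f(k) = k*(k + 3)/4 (degree 2 ≤ 2).
Certificate R = B(k−1)f/C = k*(k + 3)**2/4 gives s_k = k*(-k - 3)/(2*(k + 1)*(k + 2)).
Δs = -2/(k**3 + 6*k**2 + 11*k + 6), as required.
Σ_(k=0)^(3) t_k = s_(4) − s_(0) = -7/15 − (0) = -7/15.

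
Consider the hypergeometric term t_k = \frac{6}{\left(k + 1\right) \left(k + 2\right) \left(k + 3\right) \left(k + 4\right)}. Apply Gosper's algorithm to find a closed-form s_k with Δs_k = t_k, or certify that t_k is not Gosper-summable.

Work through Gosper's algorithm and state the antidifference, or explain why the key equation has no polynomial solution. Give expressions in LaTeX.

s_k = \frac{k \left(k^{2} + 6 k + 11\right)}{3 \left(k + 1\right) \left(k + 2\right) \left(k + 3\right)}

t_(k+1)/t_k = (k + 1)/(k + 5).
A = k + 1, B = k + 5, C = 1.
f must satisfy (k + 1)·f(k+1) − (k + 4)·f(k) = 1.
deg f ≤ 3 (via 1,1,0).
Solve for f: f(k) = k*(k**2 + 6*k + 11)/18 (degree 3 ≤ 3).
So s_k = (B(k−1)f/C)·t_k = (k*(k + 4)*(k**2 + 6*k + 11)/18)·t_k = k*(k**2 + 6*k + 11)/(3*(k + 1)*(k + 2)*(k + 3)).
s_(k+1) − s_k = 6/(k**4 + 10*k**3 + 35*k**2 + 50*k + 24) = t_k.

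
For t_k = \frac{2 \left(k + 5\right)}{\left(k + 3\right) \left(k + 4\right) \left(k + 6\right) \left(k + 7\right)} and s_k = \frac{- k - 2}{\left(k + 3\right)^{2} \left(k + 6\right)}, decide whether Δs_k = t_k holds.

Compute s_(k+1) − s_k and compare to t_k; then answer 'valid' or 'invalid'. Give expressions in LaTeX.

Invalid: residual \frac{- 3 k^{2} - 27 k - 58}{k^{6} + 27 k^{5} + 297 k^{4} + 1705 k^{3} + 5394 k^{2} + 8928 k + 6048} ≠ 0.

s_(k+1) = (-k - 3)/((k + 4)**2*(k + 7))
s_(k+1) − s_k = ((k + 2)*(k + 4)**2*(k + 7) - (k + 3)**3*(k + 6))/((k + 3)**2*(k + 4)**2*(k + 6)*(k + 7))
(s_(k+1) − s_k) − t_k = (-3*k**2 - 27*k - 58)/(k**6 + 27*k**5 + 297*k**4 + 1705*k**3 + 5394*k**2 + 8928*k + 6048)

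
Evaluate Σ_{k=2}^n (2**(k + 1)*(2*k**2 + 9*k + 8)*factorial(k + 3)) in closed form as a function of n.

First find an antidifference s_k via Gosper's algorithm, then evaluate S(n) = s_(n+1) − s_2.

Compute t_(k+1)/t_k: get 2*(2*k**3 + 21*k**2 + 71*k + 76)/(2*k**2 + 9*k + 8).
Take A(k)=2*k + 8, B(k)=1, C(k)=k**2 + 9*k/2 + 4.
f must satisfy (2*k + 8)·f(k+1) − (1)·f(k) = k**2 + 9*k/2 + 4.
Degrees (1,0,2) ⇒ d ≤ 1.
Coefficient equations give f(k) = k/2.
Then R = B(k−1)f/C = k/(2*k**2 + 9*k + 8), so s_k = R(k)·t_k = 2**(k + 1)*k*factorial(k + 3).
Δs = 2**(k + 1)*(2*k**2 + 9*k + 8)*factorial(k + 3), as required.
Telescope: S(n) = s_(n+1) − s_(2) = 2**(n + 2)*(n + 1)*factorial(n + 4) − (1920) = 4*2**n*n*factorial(n + 4) + 4*2**n*factorial(n + 4) - 1920.

S(n) = 4*2**n*n*factorial(n + 4) + 4*2**n*factorial(n + 4) - 1920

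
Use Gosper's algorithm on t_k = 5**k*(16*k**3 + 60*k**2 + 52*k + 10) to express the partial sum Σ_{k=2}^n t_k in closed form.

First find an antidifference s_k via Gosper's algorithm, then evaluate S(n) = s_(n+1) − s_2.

t_(k+1)/t_k = 5*(8*k**3 + 54*k**2 + 110*k + 69)/(8*k**3 + 30*k**2 + 26*k + 5).
Take A(k)=5, B(k)=1, C(k)=k**3 + 15*k**2/4 + 13*k/4 + 5/8.
Key eq: (5)·f(k+1) = (1)·f(k) + (k**3 + 15*k**2/4 + 13*k/4 + 5/8).
deg f ≤ 3 (via 0,0,3).
Solve for f: f(k) = k*(2*k**2 - 1)/8 (degree 3 ≤ 3).
So s_k = (B(k−1)f/C)·t_k = (k*(2*k**2 - 1)/(8*k**3 + 30*k**2 + 26*k + 5))·t_k = 2*5**k*k*(2*k**2 - 1).
Verify: 5**k*(16*k**3 + 60*k**2 + 52*k + 10) matches t_k.
Evaluate: s_(n+1) = 5**(n + 1)*(4*n**3 + 12*n**2 + 10*n + 2); subtract s_(2) = 700 ⇒ S(n) = 20*5**n*n**3 + 60*5**n*n**2 + 50*5**n*n + 10*5**n - 700.

S(n) = 20*5**n*n**3 + 60*5**n*n**2 + 50*5**n*n + 10*5**n - 700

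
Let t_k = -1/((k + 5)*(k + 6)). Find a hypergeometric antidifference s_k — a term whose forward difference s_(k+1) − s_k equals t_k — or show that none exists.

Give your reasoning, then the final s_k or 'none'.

r(k) = (k + 5)/(k + 7) after simplifying.
Normal form (A,B,C) = (k + 5, k + 7, 1).
Need (k + 5)·f(k+1) − (k + 6)·f(k) = 1.
deg f ≤ 1 (via 1,1,0).
A polynomial solution: f(k) = k/5.
Get s_k = R·t_k = -k/(5*k + 25) with R(k) = B(k−1)f(k)/C(k) = k*(k + 6)/5.
s_(k+1) − s_k = -1/(k**2 + 11*k + 30) = t_k.

s_k = -k/(5*k + 25)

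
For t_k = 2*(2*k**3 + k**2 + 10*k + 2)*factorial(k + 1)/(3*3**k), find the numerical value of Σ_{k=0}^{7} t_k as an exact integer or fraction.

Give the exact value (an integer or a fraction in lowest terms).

Compute t_(k+1)/t_k: get (k + 2)*(10*k + 2*(k + 1)**3 + (k + 1)**2 + 12)/(3*(2*k**3 + k**2 + 10*k + 2)).
So A=k/3 + 2/3 and B=1, with C=k**3 + k**2/2 + 5*k + 1.
Need (k/3 + 2/3)·f(k+1) − (1)·f(k) = k**3 + k**2/2 + 5*k + 1.
d = 2 from the (1,0,3) case.
Solve for f: f(k) = 3*k*(2*k - 1)/2 (degree 2 ≤ 2).
Then R = B(k−1)f/C = 3*k*(2*k - 1)/(2*k**3 + k**2 + 10*k + 2), so s_k = R(k)·t_k = 2*k*(2*k - 1)*factorial(k + 1)/3**k.
Δs = 2*(2*k**3 + k**2 + 10*k + 2)*factorial(k + 1)/(3*3**k), as required.
Sum = s_(8) − s_(0); s_(8) = 358400/27, s_(0) = 0 ⇒ 358400/27.

Σ = 358400/27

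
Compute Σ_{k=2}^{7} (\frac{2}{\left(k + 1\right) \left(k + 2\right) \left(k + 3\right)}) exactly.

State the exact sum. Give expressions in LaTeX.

Σ = 13/180

Step 1: r(k) = (k + 1)/(k + 4).
So A=k + 1 and B=k + 4, with C=1.
f must satisfy (k + 1)·f(k+1) − (k + 3)·f(k) = 1.
d = 2 from the (1,1,0) case.
Coefficient equations give f(k) = k*(k + 3)/4.
Then R = B(k−1)f/C = k*(k + 3)**2/4, so s_k = R(k)·t_k = k*(k + 3)/(2*(k + 1)*(k + 2)).
s_(k+1) − s_k = 2/(k**3 + 6*k**2 + 11*k + 6) = t_k.
Telescoping: Σ = s_(8) − s_(2) = 22/45 − (5/12) = 13/180.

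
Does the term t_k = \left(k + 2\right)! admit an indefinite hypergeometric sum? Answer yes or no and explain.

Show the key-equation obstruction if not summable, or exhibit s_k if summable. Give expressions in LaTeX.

Compute t_(k+1)/t_k: get k + 3.
A = k + 3, B = 1, C = 1.
f must satisfy (k + 3)·f(k+1) − (1)·f(k) = 1.
Bound: deg f ≤ -1.
Bound -1 < 0, so the key equation has no polynomial solution.

No; the degree bound rules out any f.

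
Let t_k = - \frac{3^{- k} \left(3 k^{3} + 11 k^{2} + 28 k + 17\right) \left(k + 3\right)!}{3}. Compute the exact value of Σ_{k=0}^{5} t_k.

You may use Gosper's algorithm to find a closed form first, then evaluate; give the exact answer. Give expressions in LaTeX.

r(k) = (3*k**4 + 32*k**3 + 139*k**2 + 295*k + 236)/(3*(3*k**3 + 11*k**2 + 28*k + 17)) after simplifying.
Take A(k)=k/3 + 4/3, B(k)=1, C(k)=k**3 + 11*k**2/3 + 28*k/3 + 17/3.
Set up (k/3 + 4/3)·f(k+1) − (1)·f(k) − (k**3 + 11*k**2/3 + 28*k/3 + 17/3) = 0.
Bound: deg f ≤ 2.
A polynomial solution: f(k) = 3*k**2 + 2*k - 3.
Certificate R = B(k−1)f/C = 3*(3*k**2 + 2*k - 3)/(3*k**3 + 11*k**2 + 28*k + 17) gives s_k = -(3*k**2 + 2*k - 3)*factorial(k + 3)/3**k.
Check: Δs_k = -(3*k**3 + 11*k**2 + 28*k + 17)*factorial(k + 3)/(3*3**k). ✓
Sum = s_(6) − s_(0); s_(6) = -58240, s_(0) = 18 ⇒ -58258.

Σ = -58258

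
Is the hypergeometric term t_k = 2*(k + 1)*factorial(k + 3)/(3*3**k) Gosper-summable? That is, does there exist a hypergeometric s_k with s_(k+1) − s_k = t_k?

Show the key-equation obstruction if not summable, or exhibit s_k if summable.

Ratio r(k) = (k + 2)*(k + 4)/(3*(k + 1)).
Factor: A=k/3 + 4/3; B=1; C=k + 1.
Set up (k/3 + 4/3)·f(k+1) − (1)·f(k) − (k + 1) = 0.
Degrees (1,0,1) ⇒ d ≤ 0.
Solving with deg f ≤ 0: f(k) = 3.
R(k) = B(k−1)·f(k)/C(k) = 3/(k + 1); s_k = R·t_k = 2*factorial(k + 3)/3**k.
s_(k+1) − s_k = 2*(k + 1)*factorial(k + 3)/(3*3**k) = t_k.

Yes. s_k = 2*factorial(k + 3)/3**k.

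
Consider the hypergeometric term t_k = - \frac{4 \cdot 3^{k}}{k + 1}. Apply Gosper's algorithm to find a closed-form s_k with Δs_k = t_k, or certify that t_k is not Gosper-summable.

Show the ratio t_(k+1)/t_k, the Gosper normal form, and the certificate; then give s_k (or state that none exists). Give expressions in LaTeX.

not Gosper-summable; s_k does not exist

t_(k+1)/t_k = 3*(k + 1)/(k + 2).
A = 3*k + 3, B = k + 2, C = 1.
Need (3*k + 3)·f(k+1) − (k + 1)·f(k) = 1.
Bound: deg f ≤ -1.
Bound -1 < 0, so the key equation has no polynomial solution.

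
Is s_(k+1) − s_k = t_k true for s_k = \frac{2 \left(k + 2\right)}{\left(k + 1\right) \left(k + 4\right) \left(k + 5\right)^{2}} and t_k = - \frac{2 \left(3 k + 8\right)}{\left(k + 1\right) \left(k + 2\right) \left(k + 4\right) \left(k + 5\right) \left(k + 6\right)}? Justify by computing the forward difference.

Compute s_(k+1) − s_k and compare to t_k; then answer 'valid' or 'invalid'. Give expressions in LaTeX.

s_(k+1) = 2*(k + 3)/((k + 2)*(k + 5)*(k + 6)**2)
s_(k+1) − s_k = 2*((k + 1)*(k + 3)*(k + 4)*(k + 5) - (k + 2)**2*(k + 6)**2)/((k + 1)*(k + 2)*(k + 4)*(k + 5)**2*(k + 6)**2)
(s_(k+1) − s_k) − t_k = 6*(4*k**2 + 31*k + 52)/(k**7 + 29*k**6 + 349*k**5 + 2243*k**4 + 8230*k**3 + 16988*k**2 + 17880*k + 7200)

Invalid: residual \frac{6 \left(4 k^{2} + 31 k + 52\right)}{k^{7} + 29 k^{6} + 349 k^{5} + 2243 k^{4} + 8230 k^{3} + 16988 k^{2} + 17880 k + 7200} ≠ 0.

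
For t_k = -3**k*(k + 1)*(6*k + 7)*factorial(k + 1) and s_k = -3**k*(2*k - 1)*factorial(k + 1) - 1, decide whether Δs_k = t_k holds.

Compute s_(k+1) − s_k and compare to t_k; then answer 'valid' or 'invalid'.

valid (s_(k+1) − s_k reduces to t_k)

s_(k+1) = -3**(k + 1)*(2*k + 1)*factorial(k + 2) - 1
s_(k+1) − s_k = -3**k*(k + 1)*(6*k + 7)*factorial(k + 1)
(s_(k+1) − s_k) − t_k = 0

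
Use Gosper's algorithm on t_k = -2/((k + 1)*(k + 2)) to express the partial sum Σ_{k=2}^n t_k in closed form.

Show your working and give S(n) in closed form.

S(n) = 2*(1 - n)/(3*(n + 2))

Ratio r(k) = (k + 1)/(k + 3).
Factor: A=k + 1; B=k + 3; C=1.
f must satisfy (k + 1)·f(k+1) − (k + 2)·f(k) = 1.
deg f ≤ 1 (via 1,1,0).
A polynomial solution: f(k) = k.
Then R = B(k−1)f/C = k*(k + 2), so s_k = R(k)·t_k = -2*k/(k + 1).
Check: Δs_k = -2/(k**2 + 3*k + 2). ✓
Telescope: S(n) = s_(n+1) − s_(2) = 2*(-n - 1)/(n + 2) − (-4/3) = 2*(1 - n)/(3*(n + 2)).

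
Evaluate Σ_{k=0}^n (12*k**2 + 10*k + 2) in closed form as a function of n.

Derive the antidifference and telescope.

r(k) = (6*k**2 + 17*k + 12)/(6*k**2 + 5*k + 1) after simplifying.
Take A(k)=1, B(k)=1, C(k)=k**2 + 5*k/6 + 1/6.
Solve (1)·f(k+1) − (1)·f(k) = k**2 + 5*k/6 + 1/6.
d = 3 from the (0,0,2) case.
Solve for f: f(k) = k*(4*k**2 - k - 1)/12 (degree 3 ≤ 3).
R(k) = B(k−1)·f(k)/C(k) = k*(4*k**2 - k - 1)/(2*(2*k + 1)*(3*k + 1)); s_k = R·t_k = k*(4*k**2 - k - 1).
Δs = 12*k**2 + 10*k + 2, as required.
Evaluate: s_(n+1) = 4*n**3 + 11*n**2 + 9*n + 2; subtract s_(0) = 0 ⇒ S(n) = 4*n**3 + 11*n**2 + 9*n + 2.

S(n) = 4*n**3 + 11*n**2 + 9*n + 2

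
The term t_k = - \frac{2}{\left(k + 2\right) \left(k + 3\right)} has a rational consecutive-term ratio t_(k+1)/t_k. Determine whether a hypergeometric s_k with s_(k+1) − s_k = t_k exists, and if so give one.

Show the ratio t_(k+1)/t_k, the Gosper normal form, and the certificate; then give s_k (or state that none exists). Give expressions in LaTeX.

s_k = - \frac{k}{k + 2}

t_(k+1)/t_k = (k + 2)/(k + 4).
Take A(k)=k + 2, B(k)=k + 4, C(k)=1.
Need (k + 2)·f(k+1) − (k + 3)·f(k) = 1.
From deg A=1, deg B=1, deg C=0: d=1.
Solving with deg f ≤ 1: f(k) = k/2.
Certificate R = B(k−1)f/C = k*(k + 3)/2 gives s_k = -k/(k + 2).
Check: Δs_k = -2/(k**2 + 5*k + 6). ✓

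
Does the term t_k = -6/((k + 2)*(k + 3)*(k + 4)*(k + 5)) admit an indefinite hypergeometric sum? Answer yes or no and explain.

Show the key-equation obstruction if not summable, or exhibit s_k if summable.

Yes. s_k = k*(-k**2 - 9*k - 26)/(12*(k + 2)*(k + 3)*(k + 4)).

Compute t_(k+1)/t_k: get (k + 2)/(k + 6).
A = k + 2, B = k + 6, C = 1.
f must satisfy (k + 2)·f(k+1) − (k + 5)·f(k) = 1.
Degrees (1,1,0) ⇒ d ≤ 3.
Match coefficients ⇒ f(k) = k*(k**2 + 9*k + 26)/72.
So s_k = (B(k−1)f/C)·t_k = (k*(k + 5)*(k**2 + 9*k + 26)/72)·t_k = k*(-k**2 - 9*k - 26)/(12*(k + 2)*(k + 3)*(k + 4)).
Check: Δs_k = -6/(k**4 + 14*k**3 + 71*k**2 + 154*k + 120). ✓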